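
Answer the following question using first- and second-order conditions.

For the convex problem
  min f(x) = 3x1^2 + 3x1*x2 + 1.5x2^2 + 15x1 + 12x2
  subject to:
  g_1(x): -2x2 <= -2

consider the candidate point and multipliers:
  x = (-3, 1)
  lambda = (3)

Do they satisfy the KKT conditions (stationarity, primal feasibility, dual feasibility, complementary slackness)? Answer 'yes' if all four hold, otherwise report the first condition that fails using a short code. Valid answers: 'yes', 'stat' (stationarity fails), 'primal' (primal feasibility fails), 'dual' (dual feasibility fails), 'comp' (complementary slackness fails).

Gradient of f: grad f(x) = Q x + c = (0, 6)
Constraint values g_i(x) = a_i^T x - b_i:
  g_1((-3, 1)) = 0
Stationarity residual: grad f(x) + sum_i lambda_i a_i = (0, 0)
  -> stationarity OK
Primal feasibility (all g_i <= 0): OK
Dual feasibility (all lambda_i >= 0): OK
Complementary slackness (lambda_i * g_i(x) = 0 for all i): OK

Verdict: yes, KKT holds.

yes


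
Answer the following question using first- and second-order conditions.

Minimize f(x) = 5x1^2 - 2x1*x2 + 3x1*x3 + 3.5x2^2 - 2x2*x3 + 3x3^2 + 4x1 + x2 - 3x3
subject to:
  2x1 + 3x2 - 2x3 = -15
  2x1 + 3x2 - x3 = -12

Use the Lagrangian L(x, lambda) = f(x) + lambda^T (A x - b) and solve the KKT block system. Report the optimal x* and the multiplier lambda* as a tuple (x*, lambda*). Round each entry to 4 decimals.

Form the Lagrangian:
  L(x, lambda) = (1/2) x^T Q x + c^T x + lambda^T (A x - b)
Stationarity (grad_x L = 0): Q x + c + A^T lambda = 0.
Primal feasibility: A x = b.

This gives the KKT block system:
  [ Q   A^T ] [ x     ]   [-c ]
  [ A    0  ] [ lambda ] = [ b ]

Solving the linear system:
  x*      = (-2.3028, -1.4648, 3)
  lambda* = (7.4718, -3.9225)
  f(x*)   = 22.6655

x* = (-2.3028, -1.4648, 3), lambda* = (7.4718, -3.9225)


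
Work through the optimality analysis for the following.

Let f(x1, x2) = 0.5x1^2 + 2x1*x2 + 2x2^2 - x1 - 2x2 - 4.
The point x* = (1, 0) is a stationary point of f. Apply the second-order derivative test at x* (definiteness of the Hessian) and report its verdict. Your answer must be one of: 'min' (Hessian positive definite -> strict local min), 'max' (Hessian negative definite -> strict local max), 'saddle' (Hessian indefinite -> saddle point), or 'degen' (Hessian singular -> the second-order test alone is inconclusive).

Compute the Hessian H = grad^2 f:
  H = [[1, 2], [2, 4]]
Verify stationarity: grad f(x*) = H x* + g = (0, 0).
Eigenvalues of H: 0, 5.
H has a zero eigenvalue (singular; positive semidefinite but not definite), so H is neither positive definite, negative definite, nor indefinite. The second-order test alone is inconclusive -> degen.
(Indeed, f is constant along the null direction of H through x*, so x* is not a strict local extremum.)

degen


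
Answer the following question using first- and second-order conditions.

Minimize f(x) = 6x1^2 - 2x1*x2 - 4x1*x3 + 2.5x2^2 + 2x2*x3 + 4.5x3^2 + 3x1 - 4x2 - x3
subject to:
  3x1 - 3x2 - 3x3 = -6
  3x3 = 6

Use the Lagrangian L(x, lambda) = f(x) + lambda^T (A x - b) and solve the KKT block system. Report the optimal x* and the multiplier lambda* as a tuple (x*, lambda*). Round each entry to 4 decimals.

Form the Lagrangian:
  L(x, lambda) = (1/2) x^T Q x + c^T x + lambda^T (A x - b)
Stationarity (grad_x L = 0): Q x + c + A^T lambda = 0.
Primal feasibility: A x = b.

This gives the KKT block system:
  [ Q   A^T ] [ x     ]   [-c ]
  [ A    0  ] [ lambda ] = [ b ]

Solving the linear system:
  x*      = (0.3846, 0.3846, 2)
  lambda* = (0.3846, -5.0256)
  f(x*)   = 15.0385

x* = (0.3846, 0.3846, 2), lambda* = (0.3846, -5.0256)


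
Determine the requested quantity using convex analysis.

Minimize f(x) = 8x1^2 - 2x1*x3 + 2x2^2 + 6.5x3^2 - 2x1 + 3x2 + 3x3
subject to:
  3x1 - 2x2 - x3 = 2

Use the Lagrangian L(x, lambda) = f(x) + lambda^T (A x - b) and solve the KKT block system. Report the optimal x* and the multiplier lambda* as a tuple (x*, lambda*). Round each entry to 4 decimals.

Form the Lagrangian:
  L(x, lambda) = (1/2) x^T Q x + c^T x + lambda^T (A x - b)
Stationarity (grad_x L = 0): Q x + c + A^T lambda = 0.
Primal feasibility: A x = b.

This gives the KKT block system:
  [ Q   A^T ] [ x     ]   [-c ]
  [ A    0  ] [ lambda ] = [ b ]

Solving the linear system:
  x*      = (0.0969, -0.7469, -0.2154)
  lambda* = (0.0062)
  f(x*)   = -1.5465

x* = (0.0969, -0.7469, -0.2154), lambda* = (0.0062)


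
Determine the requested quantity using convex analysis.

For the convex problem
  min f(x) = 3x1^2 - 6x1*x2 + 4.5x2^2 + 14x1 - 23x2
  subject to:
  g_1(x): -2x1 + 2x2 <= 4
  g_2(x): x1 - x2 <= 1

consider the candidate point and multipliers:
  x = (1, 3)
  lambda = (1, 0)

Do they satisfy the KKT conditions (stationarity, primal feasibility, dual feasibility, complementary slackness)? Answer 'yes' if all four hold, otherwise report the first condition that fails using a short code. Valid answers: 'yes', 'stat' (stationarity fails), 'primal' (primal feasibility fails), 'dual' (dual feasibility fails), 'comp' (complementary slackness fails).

Gradient of f: grad f(x) = Q x + c = (2, -2)
Constraint values g_i(x) = a_i^T x - b_i:
  g_1((1, 3)) = 0
  g_2((1, 3)) = -3
Stationarity residual: grad f(x) + sum_i lambda_i a_i = (0, 0)
  -> stationarity OK
Primal feasibility (all g_i <= 0): OK
Dual feasibility (all lambda_i >= 0): OK
Complementary slackness (lambda_i * g_i(x) = 0 for all i): OK

Verdict: yes, KKT holds.

yes


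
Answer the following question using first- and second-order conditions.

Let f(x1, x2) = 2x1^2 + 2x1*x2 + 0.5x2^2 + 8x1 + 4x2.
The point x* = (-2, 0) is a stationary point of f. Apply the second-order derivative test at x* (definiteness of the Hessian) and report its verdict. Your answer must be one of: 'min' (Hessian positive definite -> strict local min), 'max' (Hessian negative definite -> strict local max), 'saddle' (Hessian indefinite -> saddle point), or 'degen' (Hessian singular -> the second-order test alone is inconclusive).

Compute the Hessian H = grad^2 f:
  H = [[4, 2], [2, 1]]
Verify stationarity: grad f(x*) = H x* + g = (0, 0).
Eigenvalues of H: 0, 5.
H has a zero eigenvalue (singular; positive semidefinite but not definite), so H is neither positive definite, negative definite, nor indefinite. The second-order test alone is inconclusive -> degen.
(Indeed, f is constant along the null direction of H through x*, so x* is not a strict local extremum.)

degen


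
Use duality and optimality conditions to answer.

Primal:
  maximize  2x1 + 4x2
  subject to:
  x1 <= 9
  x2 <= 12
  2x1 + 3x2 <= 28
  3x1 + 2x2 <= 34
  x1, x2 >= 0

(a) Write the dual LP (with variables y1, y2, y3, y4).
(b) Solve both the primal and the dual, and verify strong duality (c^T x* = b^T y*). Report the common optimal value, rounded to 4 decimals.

The standard primal-dual pair for 'max c^T x s.t. A x <= b, x >= 0' is:
  Dual:  min b^T y  s.t.  A^T y >= c,  y >= 0.

So the dual LP is:
  minimize  9y1 + 12y2 + 28y3 + 34y4
  subject to:
    y1 + 2y3 + 3y4 >= 2
    y2 + 3y3 + 2y4 >= 4
    y1, y2, y3, y4 >= 0

Solving the primal: x* = (0, 9.3333).
  primal value c^T x* = 37.3333.
Solving the dual: y* = (0, 0, 1.3333, 0).
  dual value b^T y* = 37.3333.
Strong duality: c^T x* = b^T y*. Confirmed.

37.3333


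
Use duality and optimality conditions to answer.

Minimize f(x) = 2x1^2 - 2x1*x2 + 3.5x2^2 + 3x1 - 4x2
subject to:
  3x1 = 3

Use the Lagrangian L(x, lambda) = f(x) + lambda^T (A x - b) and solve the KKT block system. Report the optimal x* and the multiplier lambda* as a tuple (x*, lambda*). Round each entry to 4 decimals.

Form the Lagrangian:
  L(x, lambda) = (1/2) x^T Q x + c^T x + lambda^T (A x - b)
Stationarity (grad_x L = 0): Q x + c + A^T lambda = 0.
Primal feasibility: A x = b.

This gives the KKT block system:
  [ Q   A^T ] [ x     ]   [-c ]
  [ A    0  ] [ lambda ] = [ b ]

Solving the linear system:
  x*      = (1, 0.8571)
  lambda* = (-1.7619)
  f(x*)   = 2.4286

x* = (1, 0.8571), lambda* = (-1.7619)


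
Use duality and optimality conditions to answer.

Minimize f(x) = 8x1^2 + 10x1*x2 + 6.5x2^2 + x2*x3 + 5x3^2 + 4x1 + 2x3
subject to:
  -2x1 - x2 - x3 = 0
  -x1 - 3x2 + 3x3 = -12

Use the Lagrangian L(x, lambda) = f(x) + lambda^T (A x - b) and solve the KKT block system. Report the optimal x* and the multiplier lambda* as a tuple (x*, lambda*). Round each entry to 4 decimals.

Form the Lagrangian:
  L(x, lambda) = (1/2) x^T Q x + c^T x + lambda^T (A x - b)
Stationarity (grad_x L = 0): Q x + c + A^T lambda = 0.
Primal feasibility: A x = b.

This gives the KKT block system:
  [ Q   A^T ] [ x     ]   [-c ]
  [ A    0  ] [ lambda ] = [ b ]

Solving the linear system:
  x*      = (-0.4848, 2.5657, -1.596)
  lambda* = (7.7576, 6.3838)
  f(x*)   = 35.7374

x* = (-0.4848, 2.5657, -1.596), lambda* = (7.7576, 6.3838)


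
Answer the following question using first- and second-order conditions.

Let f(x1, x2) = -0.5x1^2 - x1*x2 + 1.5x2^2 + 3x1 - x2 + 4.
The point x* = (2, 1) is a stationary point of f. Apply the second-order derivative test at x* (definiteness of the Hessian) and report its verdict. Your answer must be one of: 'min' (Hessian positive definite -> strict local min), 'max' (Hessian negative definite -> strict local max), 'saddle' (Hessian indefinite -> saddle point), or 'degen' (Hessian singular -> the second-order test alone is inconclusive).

Compute the Hessian H = grad^2 f:
  H = [[-1, -1], [-1, 3]]
Verify stationarity: grad f(x*) = H x* + g = (0, 0).
Eigenvalues of H: -1.2361, 3.2361.
Eigenvalues have mixed signs, so H is indefinite -> x* is a saddle point.

saddle


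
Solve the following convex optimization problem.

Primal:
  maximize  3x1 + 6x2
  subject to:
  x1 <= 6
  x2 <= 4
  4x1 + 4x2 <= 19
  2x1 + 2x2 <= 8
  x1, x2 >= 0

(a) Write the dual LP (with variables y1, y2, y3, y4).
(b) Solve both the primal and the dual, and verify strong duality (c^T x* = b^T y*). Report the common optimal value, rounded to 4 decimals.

The standard primal-dual pair for 'max c^T x s.t. A x <= b, x >= 0' is:
  Dual:  min b^T y  s.t.  A^T y >= c,  y >= 0.

So the dual LP is:
  minimize  6y1 + 4y2 + 19y3 + 8y4
  subject to:
    y1 + 4y3 + 2y4 >= 3
    y2 + 4y3 + 2y4 >= 6
    y1, y2, y3, y4 >= 0

Solving the primal: x* = (0, 4).
  primal value c^T x* = 24.
Solving the dual: y* = (0, 3, 0, 1.5).
  dual value b^T y* = 24.
Strong duality: c^T x* = b^T y*. Confirmed.

24


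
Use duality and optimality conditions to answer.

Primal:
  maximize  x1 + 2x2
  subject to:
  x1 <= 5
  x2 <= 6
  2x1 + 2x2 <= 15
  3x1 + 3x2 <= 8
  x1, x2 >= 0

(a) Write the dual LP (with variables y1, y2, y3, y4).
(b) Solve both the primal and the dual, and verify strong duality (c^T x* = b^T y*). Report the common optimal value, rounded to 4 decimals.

The standard primal-dual pair for 'max c^T x s.t. A x <= b, x >= 0' is:
  Dual:  min b^T y  s.t.  A^T y >= c,  y >= 0.

So the dual LP is:
  minimize  5y1 + 6y2 + 15y3 + 8y4
  subject to:
    y1 + 2y3 + 3y4 >= 1
    y2 + 2y3 + 3y4 >= 2
    y1, y2, y3, y4 >= 0

Solving the primal: x* = (0, 2.6667).
  primal value c^T x* = 5.3333.
Solving the dual: y* = (0, 0, 0, 0.6667).
  dual value b^T y* = 5.3333.
Strong duality: c^T x* = b^T y*. Confirmed.

5.3333


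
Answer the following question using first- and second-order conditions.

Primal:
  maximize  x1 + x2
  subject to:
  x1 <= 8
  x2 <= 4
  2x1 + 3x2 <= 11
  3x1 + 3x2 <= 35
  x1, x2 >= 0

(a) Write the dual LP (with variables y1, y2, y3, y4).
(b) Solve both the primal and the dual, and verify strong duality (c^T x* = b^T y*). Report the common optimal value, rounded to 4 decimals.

The standard primal-dual pair for 'max c^T x s.t. A x <= b, x >= 0' is:
  Dual:  min b^T y  s.t.  A^T y >= c,  y >= 0.

So the dual LP is:
  minimize  8y1 + 4y2 + 11y3 + 35y4
  subject to:
    y1 + 2y3 + 3y4 >= 1
    y2 + 3y3 + 3y4 >= 1
    y1, y2, y3, y4 >= 0

Solving the primal: x* = (5.5, 0).
  primal value c^T x* = 5.5.
Solving the dual: y* = (0, 0, 0.5, 0).
  dual value b^T y* = 5.5.
Strong duality: c^T x* = b^T y*. Confirmed.

5.5


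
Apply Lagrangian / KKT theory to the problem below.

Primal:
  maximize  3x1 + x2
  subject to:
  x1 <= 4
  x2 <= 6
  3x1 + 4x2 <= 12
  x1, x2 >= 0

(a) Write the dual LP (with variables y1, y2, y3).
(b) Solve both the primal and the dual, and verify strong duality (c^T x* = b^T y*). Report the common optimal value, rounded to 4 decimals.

The standard primal-dual pair for 'max c^T x s.t. A x <= b, x >= 0' is:
  Dual:  min b^T y  s.t.  A^T y >= c,  y >= 0.

So the dual LP is:
  minimize  4y1 + 6y2 + 12y3
  subject to:
    y1 + 3y3 >= 3
    y2 + 4y3 >= 1
    y1, y2, y3 >= 0

Solving the primal: x* = (4, 0).
  primal value c^T x* = 12.
Solving the dual: y* = (2.25, 0, 0.25).
  dual value b^T y* = 12.
Strong duality: c^T x* = b^T y*. Confirmed.

12


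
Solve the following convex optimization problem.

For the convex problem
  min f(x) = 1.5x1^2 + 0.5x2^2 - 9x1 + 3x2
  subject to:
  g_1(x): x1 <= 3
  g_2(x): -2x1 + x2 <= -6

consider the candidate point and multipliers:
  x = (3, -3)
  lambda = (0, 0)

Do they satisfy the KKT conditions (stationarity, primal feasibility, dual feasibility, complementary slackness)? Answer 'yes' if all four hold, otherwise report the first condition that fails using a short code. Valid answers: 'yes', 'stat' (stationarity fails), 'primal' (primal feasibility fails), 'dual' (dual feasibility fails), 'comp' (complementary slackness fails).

Gradient of f: grad f(x) = Q x + c = (0, 0)
Constraint values g_i(x) = a_i^T x - b_i:
  g_1((3, -3)) = 0
  g_2((3, -3)) = -3
Stationarity residual: grad f(x) + sum_i lambda_i a_i = (0, 0)
  -> stationarity OK
Primal feasibility (all g_i <= 0): OK
Dual feasibility (all lambda_i >= 0): OK
Complementary slackness (lambda_i * g_i(x) = 0 for all i): OK

Verdict: yes, KKT holds.

yes


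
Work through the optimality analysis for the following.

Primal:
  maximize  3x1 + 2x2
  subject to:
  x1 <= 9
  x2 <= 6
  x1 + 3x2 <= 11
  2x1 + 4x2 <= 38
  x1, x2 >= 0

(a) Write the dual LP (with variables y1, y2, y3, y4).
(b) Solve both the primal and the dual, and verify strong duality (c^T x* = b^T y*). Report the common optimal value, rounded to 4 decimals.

The standard primal-dual pair for 'max c^T x s.t. A x <= b, x >= 0' is:
  Dual:  min b^T y  s.t.  A^T y >= c,  y >= 0.

So the dual LP is:
  minimize  9y1 + 6y2 + 11y3 + 38y4
  subject to:
    y1 + y3 + 2y4 >= 3
    y2 + 3y3 + 4y4 >= 2
    y1, y2, y3, y4 >= 0

Solving the primal: x* = (9, 0.6667).
  primal value c^T x* = 28.3333.
Solving the dual: y* = (2.3333, 0, 0.6667, 0).
  dual value b^T y* = 28.3333.
Strong duality: c^T x* = b^T y*. Confirmed.

28.3333


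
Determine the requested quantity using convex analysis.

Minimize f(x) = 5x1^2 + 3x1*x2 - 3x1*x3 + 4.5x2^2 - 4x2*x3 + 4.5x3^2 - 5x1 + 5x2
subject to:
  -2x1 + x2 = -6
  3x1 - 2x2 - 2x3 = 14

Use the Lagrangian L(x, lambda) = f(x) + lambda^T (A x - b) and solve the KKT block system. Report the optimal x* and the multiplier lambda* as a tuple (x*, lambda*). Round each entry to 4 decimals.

Form the Lagrangian:
  L(x, lambda) = (1/2) x^T Q x + c^T x + lambda^T (A x - b)
Stationarity (grad_x L = 0): Q x + c + A^T lambda = 0.
Primal feasibility: A x = b.

This gives the KKT block system:
  [ Q   A^T ] [ x     ]   [-c ]
  [ A    0  ] [ lambda ] = [ b ]

Solving the linear system:
  x*      = (1.6491, -2.7018, -1.8246)
  lambda* = (-3.4912, -5.2807)
  f(x*)   = 15.614

x* = (1.6491, -2.7018, -1.8246), lambda* = (-3.4912, -5.2807)


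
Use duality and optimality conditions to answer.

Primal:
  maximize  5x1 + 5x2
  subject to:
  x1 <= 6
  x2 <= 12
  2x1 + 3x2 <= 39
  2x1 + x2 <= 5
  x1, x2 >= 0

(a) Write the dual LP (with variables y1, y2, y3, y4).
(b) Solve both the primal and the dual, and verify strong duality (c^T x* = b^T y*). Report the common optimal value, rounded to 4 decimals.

The standard primal-dual pair for 'max c^T x s.t. A x <= b, x >= 0' is:
  Dual:  min b^T y  s.t.  A^T y >= c,  y >= 0.

So the dual LP is:
  minimize  6y1 + 12y2 + 39y3 + 5y4
  subject to:
    y1 + 2y3 + 2y4 >= 5
    y2 + 3y3 + y4 >= 5
    y1, y2, y3, y4 >= 0

Solving the primal: x* = (0, 5).
  primal value c^T x* = 25.
Solving the dual: y* = (0, 0, 0, 5).
  dual value b^T y* = 25.
Strong duality: c^T x* = b^T y*. Confirmed.

25


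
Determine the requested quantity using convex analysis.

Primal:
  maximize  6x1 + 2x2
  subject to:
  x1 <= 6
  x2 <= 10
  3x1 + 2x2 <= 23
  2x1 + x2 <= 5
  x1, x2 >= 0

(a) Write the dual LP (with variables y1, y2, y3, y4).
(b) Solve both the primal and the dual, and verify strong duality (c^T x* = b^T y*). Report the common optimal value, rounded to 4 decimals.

The standard primal-dual pair for 'max c^T x s.t. A x <= b, x >= 0' is:
  Dual:  min b^T y  s.t.  A^T y >= c,  y >= 0.

So the dual LP is:
  minimize  6y1 + 10y2 + 23y3 + 5y4
  subject to:
    y1 + 3y3 + 2y4 >= 6
    y2 + 2y3 + y4 >= 2
    y1, y2, y3, y4 >= 0

Solving the primal: x* = (2.5, 0).
  primal value c^T x* = 15.
Solving the dual: y* = (0, 0, 0, 3).
  dual value b^T y* = 15.
Strong duality: c^T x* = b^T y*. Confirmed.

15


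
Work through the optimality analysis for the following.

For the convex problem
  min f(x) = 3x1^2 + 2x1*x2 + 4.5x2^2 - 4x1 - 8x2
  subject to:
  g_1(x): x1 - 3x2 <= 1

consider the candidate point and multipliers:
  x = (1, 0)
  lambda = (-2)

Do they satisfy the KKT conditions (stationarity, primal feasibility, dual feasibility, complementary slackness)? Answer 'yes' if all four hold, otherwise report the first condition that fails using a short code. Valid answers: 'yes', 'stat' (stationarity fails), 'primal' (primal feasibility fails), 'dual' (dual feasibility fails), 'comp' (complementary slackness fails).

Gradient of f: grad f(x) = Q x + c = (2, -6)
Constraint values g_i(x) = a_i^T x - b_i:
  g_1((1, 0)) = 0
Stationarity residual: grad f(x) + sum_i lambda_i a_i = (0, 0)
  -> stationarity OK
Primal feasibility (all g_i <= 0): OK
Dual feasibility (all lambda_i >= 0): FAILS
Complementary slackness (lambda_i * g_i(x) = 0 for all i): OK

Verdict: the first failing condition is dual_feasibility -> dual.

dual


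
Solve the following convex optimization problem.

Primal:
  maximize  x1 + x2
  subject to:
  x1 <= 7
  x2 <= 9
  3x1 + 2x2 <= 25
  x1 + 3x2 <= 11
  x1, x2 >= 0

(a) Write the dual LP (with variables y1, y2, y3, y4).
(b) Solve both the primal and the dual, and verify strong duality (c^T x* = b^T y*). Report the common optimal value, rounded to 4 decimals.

The standard primal-dual pair for 'max c^T x s.t. A x <= b, x >= 0' is:
  Dual:  min b^T y  s.t.  A^T y >= c,  y >= 0.

So the dual LP is:
  minimize  7y1 + 9y2 + 25y3 + 11y4
  subject to:
    y1 + 3y3 + y4 >= 1
    y2 + 2y3 + 3y4 >= 1
    y1, y2, y3, y4 >= 0

Solving the primal: x* = (7, 1.3333).
  primal value c^T x* = 8.3333.
Solving the dual: y* = (0.6667, 0, 0, 0.3333).
  dual value b^T y* = 8.3333.
Strong duality: c^T x* = b^T y*. Confirmed.

8.3333


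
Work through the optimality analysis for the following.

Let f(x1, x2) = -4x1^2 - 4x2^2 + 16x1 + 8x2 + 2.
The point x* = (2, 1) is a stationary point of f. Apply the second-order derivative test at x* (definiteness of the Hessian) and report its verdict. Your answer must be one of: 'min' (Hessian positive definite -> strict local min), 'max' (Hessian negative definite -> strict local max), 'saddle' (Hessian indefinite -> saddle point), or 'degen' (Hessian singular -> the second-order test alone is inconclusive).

Compute the Hessian H = grad^2 f:
  H = [[-8, 0], [0, -8]]
Verify stationarity: grad f(x*) = H x* + g = (0, 0).
Eigenvalues of H: -8, -8.
Both eigenvalues < 0, so H is negative definite -> x* is a strict local max.

max


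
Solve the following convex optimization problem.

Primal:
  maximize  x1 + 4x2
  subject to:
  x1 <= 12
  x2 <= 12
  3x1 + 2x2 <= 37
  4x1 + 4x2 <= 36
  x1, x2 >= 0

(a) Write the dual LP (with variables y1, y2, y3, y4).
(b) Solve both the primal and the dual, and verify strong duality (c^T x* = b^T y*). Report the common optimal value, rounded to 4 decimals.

The standard primal-dual pair for 'max c^T x s.t. A x <= b, x >= 0' is:
  Dual:  min b^T y  s.t.  A^T y >= c,  y >= 0.

So the dual LP is:
  minimize  12y1 + 12y2 + 37y3 + 36y4
  subject to:
    y1 + 3y3 + 4y4 >= 1
    y2 + 2y3 + 4y4 >= 4
    y1, y2, y3, y4 >= 0

Solving the primal: x* = (0, 9).
  primal value c^T x* = 36.
Solving the dual: y* = (0, 0, 0, 1).
  dual value b^T y* = 36.
Strong duality: c^T x* = b^T y*. Confirmed.

36


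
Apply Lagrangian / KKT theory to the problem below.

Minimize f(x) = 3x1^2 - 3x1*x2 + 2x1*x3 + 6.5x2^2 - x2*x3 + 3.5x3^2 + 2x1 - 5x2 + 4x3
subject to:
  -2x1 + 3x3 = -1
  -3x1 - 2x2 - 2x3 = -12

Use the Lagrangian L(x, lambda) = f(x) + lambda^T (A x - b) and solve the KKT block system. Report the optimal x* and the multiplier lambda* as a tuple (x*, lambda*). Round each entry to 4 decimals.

Form the Lagrangian:
  L(x, lambda) = (1/2) x^T Q x + c^T x + lambda^T (A x - b)
Stationarity (grad_x L = 0): Q x + c + A^T lambda = 0.
Primal feasibility: A x = b.

This gives the KKT block system:
  [ Q   A^T ] [ x     ]   [-c ]
  [ A    0  ] [ lambda ] = [ b ]

Solving the linear system:
  x*      = (2.1315, 1.715, 1.0877)
  lambda* = (-1.4497, 4.9064)
  f(x*)   = 28.7327

x* = (2.1315, 1.715, 1.0877), lambda* = (-1.4497, 4.9064)


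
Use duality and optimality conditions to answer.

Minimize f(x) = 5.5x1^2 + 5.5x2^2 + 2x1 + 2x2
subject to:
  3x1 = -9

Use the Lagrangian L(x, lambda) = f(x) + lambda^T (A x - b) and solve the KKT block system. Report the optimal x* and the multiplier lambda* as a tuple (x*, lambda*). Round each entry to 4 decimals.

Form the Lagrangian:
  L(x, lambda) = (1/2) x^T Q x + c^T x + lambda^T (A x - b)
Stationarity (grad_x L = 0): Q x + c + A^T lambda = 0.
Primal feasibility: A x = b.

This gives the KKT block system:
  [ Q   A^T ] [ x     ]   [-c ]
  [ A    0  ] [ lambda ] = [ b ]

Solving the linear system:
  x*      = (-3, -0.1818)
  lambda* = (10.3333)
  f(x*)   = 43.3182

x* = (-3, -0.1818), lambda* = (10.3333)


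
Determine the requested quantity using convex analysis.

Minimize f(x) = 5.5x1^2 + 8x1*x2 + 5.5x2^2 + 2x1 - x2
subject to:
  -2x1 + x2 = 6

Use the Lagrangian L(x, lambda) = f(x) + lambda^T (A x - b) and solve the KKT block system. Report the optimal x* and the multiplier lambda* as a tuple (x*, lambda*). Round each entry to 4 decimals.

Form the Lagrangian:
  L(x, lambda) = (1/2) x^T Q x + c^T x + lambda^T (A x - b)
Stationarity (grad_x L = 0): Q x + c + A^T lambda = 0.
Primal feasibility: A x = b.

This gives the KKT block system:
  [ Q   A^T ] [ x     ]   [-c ]
  [ A    0  ] [ lambda ] = [ b ]

Solving the linear system:
  x*      = (-2.069, 1.8621)
  lambda* = (-2.931)
  f(x*)   = 5.7931

x* = (-2.069, 1.8621), lambda* = (-2.931)


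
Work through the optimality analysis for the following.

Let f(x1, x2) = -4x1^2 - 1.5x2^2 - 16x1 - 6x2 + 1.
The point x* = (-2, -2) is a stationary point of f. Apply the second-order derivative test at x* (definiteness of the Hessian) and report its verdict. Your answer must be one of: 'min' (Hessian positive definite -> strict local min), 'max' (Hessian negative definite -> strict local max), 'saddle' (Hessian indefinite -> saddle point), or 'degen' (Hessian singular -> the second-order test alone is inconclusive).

Compute the Hessian H = grad^2 f:
  H = [[-8, 0], [0, -3]]
Verify stationarity: grad f(x*) = H x* + g = (0, 0).
Eigenvalues of H: -8, -3.
Both eigenvalues < 0, so H is negative definite -> x* is a strict local max.

max


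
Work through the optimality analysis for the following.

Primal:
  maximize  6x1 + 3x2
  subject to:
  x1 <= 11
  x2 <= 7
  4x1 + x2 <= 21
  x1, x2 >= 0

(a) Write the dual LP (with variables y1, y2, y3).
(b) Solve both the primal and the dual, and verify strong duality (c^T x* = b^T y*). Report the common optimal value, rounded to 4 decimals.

The standard primal-dual pair for 'max c^T x s.t. A x <= b, x >= 0' is:
  Dual:  min b^T y  s.t.  A^T y >= c,  y >= 0.

So the dual LP is:
  minimize  11y1 + 7y2 + 21y3
  subject to:
    y1 + 4y3 >= 6
    y2 + y3 >= 3
    y1, y2, y3 >= 0

Solving the primal: x* = (3.5, 7).
  primal value c^T x* = 42.
Solving the dual: y* = (0, 1.5, 1.5).
  dual value b^T y* = 42.
Strong duality: c^T x* = b^T y*. Confirmed.

42


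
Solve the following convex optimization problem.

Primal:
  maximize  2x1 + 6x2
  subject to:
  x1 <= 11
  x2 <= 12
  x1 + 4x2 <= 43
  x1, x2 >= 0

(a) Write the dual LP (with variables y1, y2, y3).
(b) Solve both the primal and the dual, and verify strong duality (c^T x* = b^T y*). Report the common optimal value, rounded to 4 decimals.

The standard primal-dual pair for 'max c^T x s.t. A x <= b, x >= 0' is:
  Dual:  min b^T y  s.t.  A^T y >= c,  y >= 0.

So the dual LP is:
  minimize  11y1 + 12y2 + 43y3
  subject to:
    y1 + y3 >= 2
    y2 + 4y3 >= 6
    y1, y2, y3 >= 0

Solving the primal: x* = (11, 8).
  primal value c^T x* = 70.
Solving the dual: y* = (0.5, 0, 1.5).
  dual value b^T y* = 70.
Strong duality: c^T x* = b^T y*. Confirmed.

70


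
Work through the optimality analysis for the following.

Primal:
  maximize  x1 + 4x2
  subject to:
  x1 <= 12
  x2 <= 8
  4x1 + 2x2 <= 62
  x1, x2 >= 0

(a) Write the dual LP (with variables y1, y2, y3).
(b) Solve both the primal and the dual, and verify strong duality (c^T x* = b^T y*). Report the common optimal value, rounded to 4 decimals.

The standard primal-dual pair for 'max c^T x s.t. A x <= b, x >= 0' is:
  Dual:  min b^T y  s.t.  A^T y >= c,  y >= 0.

So the dual LP is:
  minimize  12y1 + 8y2 + 62y3
  subject to:
    y1 + 4y3 >= 1
    y2 + 2y3 >= 4
    y1, y2, y3 >= 0

Solving the primal: x* = (11.5, 8).
  primal value c^T x* = 43.5.
Solving the dual: y* = (0, 3.5, 0.25).
  dual value b^T y* = 43.5.
Strong duality: c^T x* = b^T y*. Confirmed.

43.5


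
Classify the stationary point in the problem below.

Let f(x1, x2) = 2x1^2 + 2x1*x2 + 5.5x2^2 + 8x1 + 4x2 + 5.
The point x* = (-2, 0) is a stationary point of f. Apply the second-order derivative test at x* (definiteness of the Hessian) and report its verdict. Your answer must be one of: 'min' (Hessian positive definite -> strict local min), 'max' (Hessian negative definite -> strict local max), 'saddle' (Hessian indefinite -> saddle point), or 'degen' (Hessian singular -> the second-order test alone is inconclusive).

Compute the Hessian H = grad^2 f:
  H = [[4, 2], [2, 11]]
Verify stationarity: grad f(x*) = H x* + g = (0, 0).
Eigenvalues of H: 3.4689, 11.5311.
Both eigenvalues > 0, so H is positive definite -> x* is a strict local min.

min


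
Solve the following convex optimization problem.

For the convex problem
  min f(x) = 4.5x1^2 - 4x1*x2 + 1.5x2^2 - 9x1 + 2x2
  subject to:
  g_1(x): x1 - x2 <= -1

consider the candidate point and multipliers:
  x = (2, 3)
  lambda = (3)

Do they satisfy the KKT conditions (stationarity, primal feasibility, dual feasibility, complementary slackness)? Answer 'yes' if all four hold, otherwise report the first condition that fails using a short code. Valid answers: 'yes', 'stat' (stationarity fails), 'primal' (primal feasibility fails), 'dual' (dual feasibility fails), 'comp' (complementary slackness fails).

Gradient of f: grad f(x) = Q x + c = (-3, 3)
Constraint values g_i(x) = a_i^T x - b_i:
  g_1((2, 3)) = 0
Stationarity residual: grad f(x) + sum_i lambda_i a_i = (0, 0)
  -> stationarity OK
Primal feasibility (all g_i <= 0): OK
Dual feasibility (all lambda_i >= 0): OK
Complementary slackness (lambda_i * g_i(x) = 0 for all i): OK

Verdict: yes, KKT holds.

yes


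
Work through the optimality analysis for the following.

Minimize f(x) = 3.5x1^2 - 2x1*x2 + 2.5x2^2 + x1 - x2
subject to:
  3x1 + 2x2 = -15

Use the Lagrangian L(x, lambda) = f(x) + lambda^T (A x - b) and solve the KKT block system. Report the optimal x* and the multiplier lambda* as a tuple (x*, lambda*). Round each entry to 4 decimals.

Form the Lagrangian:
  L(x, lambda) = (1/2) x^T Q x + c^T x + lambda^T (A x - b)
Stationarity (grad_x L = 0): Q x + c + A^T lambda = 0.
Primal feasibility: A x = b.

This gives the KKT block system:
  [ Q   A^T ] [ x     ]   [-c ]
  [ A    0  ] [ lambda ] = [ b ]

Solving the linear system:
  x*      = (-3.0412, -2.9381)
  lambda* = (4.8041)
  f(x*)   = 35.9794

x* = (-3.0412, -2.9381), lambda* = (4.8041)


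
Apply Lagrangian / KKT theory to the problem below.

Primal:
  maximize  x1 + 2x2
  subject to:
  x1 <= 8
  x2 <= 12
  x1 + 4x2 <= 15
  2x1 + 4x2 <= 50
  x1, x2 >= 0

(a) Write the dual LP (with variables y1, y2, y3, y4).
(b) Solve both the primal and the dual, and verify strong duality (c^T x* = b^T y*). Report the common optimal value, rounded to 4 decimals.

The standard primal-dual pair for 'max c^T x s.t. A x <= b, x >= 0' is:
  Dual:  min b^T y  s.t.  A^T y >= c,  y >= 0.

So the dual LP is:
  minimize  8y1 + 12y2 + 15y3 + 50y4
  subject to:
    y1 + y3 + 2y4 >= 1
    y2 + 4y3 + 4y4 >= 2
    y1, y2, y3, y4 >= 0

Solving the primal: x* = (8, 1.75).
  primal value c^T x* = 11.5.
Solving the dual: y* = (0.5, 0, 0.5, 0).
  dual value b^T y* = 11.5.
Strong duality: c^T x* = b^T y*. Confirmed.

11.5


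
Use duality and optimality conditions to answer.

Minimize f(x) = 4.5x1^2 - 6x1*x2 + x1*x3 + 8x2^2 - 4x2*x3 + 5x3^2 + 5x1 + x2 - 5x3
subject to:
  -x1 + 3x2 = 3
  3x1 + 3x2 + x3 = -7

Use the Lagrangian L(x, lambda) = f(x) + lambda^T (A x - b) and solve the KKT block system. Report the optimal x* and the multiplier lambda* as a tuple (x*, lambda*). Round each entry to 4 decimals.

Form the Lagrangian:
  L(x, lambda) = (1/2) x^T Q x + c^T x + lambda^T (A x - b)
Stationarity (grad_x L = 0): Q x + c + A^T lambda = 0.
Primal feasibility: A x = b.

This gives the KKT block system:
  [ Q   A^T ] [ x     ]   [-c ]
  [ A    0  ] [ lambda ] = [ b ]

Solving the linear system:
  x*      = (-2.6203, 0.1266, 0.4813)
  lambda* = (-8.9207, 3.3134)
  f(x*)   = 17.2872

x* = (-2.6203, 0.1266, 0.4813), lambda* = (-8.9207, 3.3134)


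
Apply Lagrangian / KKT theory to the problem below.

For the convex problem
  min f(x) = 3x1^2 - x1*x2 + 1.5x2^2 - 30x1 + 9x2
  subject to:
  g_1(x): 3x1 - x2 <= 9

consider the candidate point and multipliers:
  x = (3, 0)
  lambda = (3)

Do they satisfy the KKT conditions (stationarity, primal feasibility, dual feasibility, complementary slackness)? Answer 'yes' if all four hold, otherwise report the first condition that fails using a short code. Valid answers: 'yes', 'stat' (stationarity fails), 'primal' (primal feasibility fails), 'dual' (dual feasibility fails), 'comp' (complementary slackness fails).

Gradient of f: grad f(x) = Q x + c = (-12, 6)
Constraint values g_i(x) = a_i^T x - b_i:
  g_1((3, 0)) = 0
Stationarity residual: grad f(x) + sum_i lambda_i a_i = (-3, 3)
  -> stationarity FAILS
Primal feasibility (all g_i <= 0): OK
Dual feasibility (all lambda_i >= 0): OK
Complementary slackness (lambda_i * g_i(x) = 0 for all i): OK

Verdict: the first failing condition is stationarity -> stat.

stat


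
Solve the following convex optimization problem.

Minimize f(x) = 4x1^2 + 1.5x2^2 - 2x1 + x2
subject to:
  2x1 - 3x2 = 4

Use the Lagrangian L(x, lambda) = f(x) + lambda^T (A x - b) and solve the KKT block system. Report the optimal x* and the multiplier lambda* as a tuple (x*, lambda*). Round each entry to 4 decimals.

Form the Lagrangian:
  L(x, lambda) = (1/2) x^T Q x + c^T x + lambda^T (A x - b)
Stationarity (grad_x L = 0): Q x + c + A^T lambda = 0.
Primal feasibility: A x = b.

This gives the KKT block system:
  [ Q   A^T ] [ x     ]   [-c ]
  [ A    0  ] [ lambda ] = [ b ]

Solving the linear system:
  x*      = (0.4286, -1.0476)
  lambda* = (-0.7143)
  f(x*)   = 0.4762

x* = (0.4286, -1.0476), lambda* = (-0.7143)


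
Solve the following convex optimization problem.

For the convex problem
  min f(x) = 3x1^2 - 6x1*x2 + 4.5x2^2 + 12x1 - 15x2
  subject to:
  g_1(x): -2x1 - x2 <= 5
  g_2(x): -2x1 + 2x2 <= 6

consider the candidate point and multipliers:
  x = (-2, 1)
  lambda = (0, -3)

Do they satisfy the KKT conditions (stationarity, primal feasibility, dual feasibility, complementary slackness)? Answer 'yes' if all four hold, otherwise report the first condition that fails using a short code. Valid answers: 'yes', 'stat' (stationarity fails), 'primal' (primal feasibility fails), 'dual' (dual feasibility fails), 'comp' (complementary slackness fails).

Gradient of f: grad f(x) = Q x + c = (-6, 6)
Constraint values g_i(x) = a_i^T x - b_i:
  g_1((-2, 1)) = -2
  g_2((-2, 1)) = 0
Stationarity residual: grad f(x) + sum_i lambda_i a_i = (0, 0)
  -> stationarity OK
Primal feasibility (all g_i <= 0): OK
Dual feasibility (all lambda_i >= 0): FAILS
Complementary slackness (lambda_i * g_i(x) = 0 for all i): OK

Verdict: the first failing condition is dual_feasibility -> dual.

dual


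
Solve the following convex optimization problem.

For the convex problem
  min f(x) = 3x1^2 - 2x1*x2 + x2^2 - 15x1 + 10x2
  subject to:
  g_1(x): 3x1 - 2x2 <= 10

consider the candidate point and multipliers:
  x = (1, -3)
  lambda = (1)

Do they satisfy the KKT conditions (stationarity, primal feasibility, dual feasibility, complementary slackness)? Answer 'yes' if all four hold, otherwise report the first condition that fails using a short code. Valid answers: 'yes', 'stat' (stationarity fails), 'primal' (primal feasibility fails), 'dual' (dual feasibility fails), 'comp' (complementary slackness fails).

Gradient of f: grad f(x) = Q x + c = (-3, 2)
Constraint values g_i(x) = a_i^T x - b_i:
  g_1((1, -3)) = -1
Stationarity residual: grad f(x) + sum_i lambda_i a_i = (0, 0)
  -> stationarity OK
Primal feasibility (all g_i <= 0): OK
Dual feasibility (all lambda_i >= 0): OK
Complementary slackness (lambda_i * g_i(x) = 0 for all i): FAILS

Verdict: the first failing condition is complementary_slackness -> comp.

comp


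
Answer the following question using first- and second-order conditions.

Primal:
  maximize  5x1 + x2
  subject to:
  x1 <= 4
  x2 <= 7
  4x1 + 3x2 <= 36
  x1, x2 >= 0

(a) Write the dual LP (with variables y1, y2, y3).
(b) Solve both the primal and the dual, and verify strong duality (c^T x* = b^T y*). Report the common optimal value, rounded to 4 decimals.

The standard primal-dual pair for 'max c^T x s.t. A x <= b, x >= 0' is:
  Dual:  min b^T y  s.t.  A^T y >= c,  y >= 0.

So the dual LP is:
  minimize  4y1 + 7y2 + 36y3
  subject to:
    y1 + 4y3 >= 5
    y2 + 3y3 >= 1
    y1, y2, y3 >= 0

Solving the primal: x* = (4, 6.6667).
  primal value c^T x* = 26.6667.
Solving the dual: y* = (3.6667, 0, 0.3333).
  dual value b^T y* = 26.6667.
Strong duality: c^T x* = b^T y*. Confirmed.

26.6667


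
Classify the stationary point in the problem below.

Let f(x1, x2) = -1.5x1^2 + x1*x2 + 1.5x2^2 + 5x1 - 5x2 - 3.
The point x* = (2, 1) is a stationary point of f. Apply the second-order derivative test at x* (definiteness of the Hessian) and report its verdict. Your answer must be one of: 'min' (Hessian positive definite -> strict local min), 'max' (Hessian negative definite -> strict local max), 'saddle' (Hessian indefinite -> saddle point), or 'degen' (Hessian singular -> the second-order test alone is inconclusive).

Compute the Hessian H = grad^2 f:
  H = [[-3, 1], [1, 3]]
Verify stationarity: grad f(x*) = H x* + g = (0, 0).
Eigenvalues of H: -3.1623, 3.1623.
Eigenvalues have mixed signs, so H is indefinite -> x* is a saddle point.

saddle


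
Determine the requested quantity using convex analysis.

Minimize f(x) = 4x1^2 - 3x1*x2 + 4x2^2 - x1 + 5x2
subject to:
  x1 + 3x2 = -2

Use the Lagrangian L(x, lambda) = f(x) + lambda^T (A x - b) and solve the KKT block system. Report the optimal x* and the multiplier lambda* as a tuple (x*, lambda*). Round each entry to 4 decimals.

Form the Lagrangian:
  L(x, lambda) = (1/2) x^T Q x + c^T x + lambda^T (A x - b)
Stationarity (grad_x L = 0): Q x + c + A^T lambda = 0.
Primal feasibility: A x = b.

This gives the KKT block system:
  [ Q   A^T ] [ x     ]   [-c ]
  [ A    0  ] [ lambda ] = [ b ]

Solving the linear system:
  x*      = (-0.102, -0.6327)
  lambda* = (-0.0816)
  f(x*)   = -1.6122

x* = (-0.102, -0.6327), lambda* = (-0.0816)


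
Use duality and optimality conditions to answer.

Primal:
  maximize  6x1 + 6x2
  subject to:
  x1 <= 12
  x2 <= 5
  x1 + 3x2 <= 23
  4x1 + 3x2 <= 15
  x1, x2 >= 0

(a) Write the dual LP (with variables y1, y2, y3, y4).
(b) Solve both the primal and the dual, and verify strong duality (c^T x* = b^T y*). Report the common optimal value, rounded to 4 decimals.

The standard primal-dual pair for 'max c^T x s.t. A x <= b, x >= 0' is:
  Dual:  min b^T y  s.t.  A^T y >= c,  y >= 0.

So the dual LP is:
  minimize  12y1 + 5y2 + 23y3 + 15y4
  subject to:
    y1 + y3 + 4y4 >= 6
    y2 + 3y3 + 3y4 >= 6
    y1, y2, y3, y4 >= 0

Solving the primal: x* = (0, 5).
  primal value c^T x* = 30.
Solving the dual: y* = (0, 1.5, 0, 1.5).
  dual value b^T y* = 30.
Strong duality: c^T x* = b^T y*. Confirmed.

30


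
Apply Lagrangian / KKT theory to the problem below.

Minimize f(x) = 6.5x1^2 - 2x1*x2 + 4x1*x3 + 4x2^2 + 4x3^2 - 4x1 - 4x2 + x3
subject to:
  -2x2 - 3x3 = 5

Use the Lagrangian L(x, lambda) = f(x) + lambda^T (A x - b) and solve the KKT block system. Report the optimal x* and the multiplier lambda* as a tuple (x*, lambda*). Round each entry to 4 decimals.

Form the Lagrangian:
  L(x, lambda) = (1/2) x^T Q x + c^T x + lambda^T (A x - b)
Stationarity (grad_x L = 0): Q x + c + A^T lambda = 0.
Primal feasibility: A x = b.

This gives the KKT block system:
  [ Q   A^T ] [ x     ]   [-c ]
  [ A    0  ] [ lambda ] = [ b ]

Solving the linear system:
  x*      = (0.8062, -0.0398, -1.6401)
  lambda* = (-2.9654)
  f(x*)   = 5.0606

x* = (0.8062, -0.0398, -1.6401), lambda* = (-2.9654)


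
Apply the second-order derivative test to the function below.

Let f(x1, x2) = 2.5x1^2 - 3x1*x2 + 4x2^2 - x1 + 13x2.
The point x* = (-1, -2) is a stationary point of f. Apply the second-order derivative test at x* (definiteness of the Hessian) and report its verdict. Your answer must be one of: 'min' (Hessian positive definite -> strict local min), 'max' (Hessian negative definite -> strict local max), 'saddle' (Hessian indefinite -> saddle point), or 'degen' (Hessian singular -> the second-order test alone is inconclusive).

Compute the Hessian H = grad^2 f:
  H = [[5, -3], [-3, 8]]
Verify stationarity: grad f(x*) = H x* + g = (0, 0).
Eigenvalues of H: 3.1459, 9.8541.
Both eigenvalues > 0, so H is positive definite -> x* is a strict local min.

min


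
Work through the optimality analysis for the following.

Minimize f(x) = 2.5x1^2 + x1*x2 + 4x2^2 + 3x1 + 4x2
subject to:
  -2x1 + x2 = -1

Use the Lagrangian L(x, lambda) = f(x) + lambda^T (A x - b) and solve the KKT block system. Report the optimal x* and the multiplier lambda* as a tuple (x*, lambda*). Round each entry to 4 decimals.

Form the Lagrangian:
  L(x, lambda) = (1/2) x^T Q x + c^T x + lambda^T (A x - b)
Stationarity (grad_x L = 0): Q x + c + A^T lambda = 0.
Primal feasibility: A x = b.

This gives the KKT block system:
  [ Q   A^T ] [ x     ]   [-c ]
  [ A    0  ] [ lambda ] = [ b ]

Solving the linear system:
  x*      = (0.1463, -0.7073)
  lambda* = (1.5122)
  f(x*)   = -0.439

x* = (0.1463, -0.7073), lambda* = (1.5122)


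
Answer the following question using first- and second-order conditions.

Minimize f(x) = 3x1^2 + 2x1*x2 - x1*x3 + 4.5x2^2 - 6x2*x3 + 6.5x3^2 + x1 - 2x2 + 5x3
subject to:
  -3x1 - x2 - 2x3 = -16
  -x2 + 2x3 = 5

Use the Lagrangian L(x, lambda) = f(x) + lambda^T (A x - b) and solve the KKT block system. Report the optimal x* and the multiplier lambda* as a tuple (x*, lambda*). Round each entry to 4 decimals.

Form the Lagrangian:
  L(x, lambda) = (1/2) x^T Q x + c^T x + lambda^T (A x - b)
Stationarity (grad_x L = 0): Q x + c + A^T lambda = 0.
Primal feasibility: A x = b.

This gives the KKT block system:
  [ Q   A^T ] [ x     ]   [-c ]
  [ A    0  ] [ lambda ] = [ b ]

Solving the linear system:
  x*      = (3.0482, 0.9277, 2.9639)
  lambda* = (6.0602, -11.3976)
  f(x*)   = 84.9819

x* = (3.0482, 0.9277, 2.9639), lambda* = (6.0602, -11.3976)


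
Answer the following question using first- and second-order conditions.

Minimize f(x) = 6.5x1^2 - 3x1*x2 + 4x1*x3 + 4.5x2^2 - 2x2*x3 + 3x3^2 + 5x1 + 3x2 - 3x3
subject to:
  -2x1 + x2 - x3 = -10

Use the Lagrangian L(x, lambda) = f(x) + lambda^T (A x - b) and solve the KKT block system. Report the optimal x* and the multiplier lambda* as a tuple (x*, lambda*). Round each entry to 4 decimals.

Form the Lagrangian:
  L(x, lambda) = (1/2) x^T Q x + c^T x + lambda^T (A x - b)
Stationarity (grad_x L = 0): Q x + c + A^T lambda = 0.
Primal feasibility: A x = b.

This gives the KKT block system:
  [ Q   A^T ] [ x     ]   [-c ]
  [ A    0  ] [ lambda ] = [ b ]

Solving the linear system:
  x*      = (2.6319, -1.9615, 2.7747)
  lambda* = (28.0989)
  f(x*)   = 139.9698

x* = (2.6319, -1.9615, 2.7747), lambda* = (28.0989)
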